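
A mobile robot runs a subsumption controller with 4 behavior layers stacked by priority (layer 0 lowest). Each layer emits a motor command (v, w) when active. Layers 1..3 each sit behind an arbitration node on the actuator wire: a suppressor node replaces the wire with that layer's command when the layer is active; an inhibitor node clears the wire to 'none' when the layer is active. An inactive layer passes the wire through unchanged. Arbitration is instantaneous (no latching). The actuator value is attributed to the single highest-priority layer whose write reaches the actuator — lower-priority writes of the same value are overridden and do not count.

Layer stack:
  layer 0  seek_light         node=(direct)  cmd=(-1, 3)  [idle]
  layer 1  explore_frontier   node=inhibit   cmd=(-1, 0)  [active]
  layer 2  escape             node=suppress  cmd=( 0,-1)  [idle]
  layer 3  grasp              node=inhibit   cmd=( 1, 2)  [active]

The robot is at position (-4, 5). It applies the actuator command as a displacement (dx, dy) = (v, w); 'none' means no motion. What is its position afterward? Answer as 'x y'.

-4 5

L0 seek_light: idle → wire = none
L1 explore_frontier: active, inhibitor → wire = none
L2 escape: idle → wire stays none
L3 grasp: active, inhibitor → wire = none
actuator = none
position: (-4, 5) + none = (-4, 5)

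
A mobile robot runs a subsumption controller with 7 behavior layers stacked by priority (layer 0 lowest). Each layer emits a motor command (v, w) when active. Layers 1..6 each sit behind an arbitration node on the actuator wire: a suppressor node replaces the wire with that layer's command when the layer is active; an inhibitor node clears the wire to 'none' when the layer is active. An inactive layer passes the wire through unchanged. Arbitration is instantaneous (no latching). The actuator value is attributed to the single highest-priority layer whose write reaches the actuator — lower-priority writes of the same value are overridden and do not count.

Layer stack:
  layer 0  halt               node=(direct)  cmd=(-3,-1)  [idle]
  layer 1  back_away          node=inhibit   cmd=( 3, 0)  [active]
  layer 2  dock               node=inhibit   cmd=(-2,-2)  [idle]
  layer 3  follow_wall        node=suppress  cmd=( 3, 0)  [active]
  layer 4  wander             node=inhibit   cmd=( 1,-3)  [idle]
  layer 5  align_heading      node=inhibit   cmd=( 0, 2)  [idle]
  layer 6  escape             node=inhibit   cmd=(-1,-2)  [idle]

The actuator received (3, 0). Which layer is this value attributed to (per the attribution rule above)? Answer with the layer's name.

follow_wall

[0] halt off; wire := none
[1] back_away on (inhibit); wire := none
[2] dock off; pass none
[3] follow_wall on (suppress); wire := (3, 0)
[4] wander off; pass (3, 0)
[5] align_heading off; pass (3, 0)
[6] escape off; pass (3, 0)
output (3, 0)
last writer: layer 3 = follow_wall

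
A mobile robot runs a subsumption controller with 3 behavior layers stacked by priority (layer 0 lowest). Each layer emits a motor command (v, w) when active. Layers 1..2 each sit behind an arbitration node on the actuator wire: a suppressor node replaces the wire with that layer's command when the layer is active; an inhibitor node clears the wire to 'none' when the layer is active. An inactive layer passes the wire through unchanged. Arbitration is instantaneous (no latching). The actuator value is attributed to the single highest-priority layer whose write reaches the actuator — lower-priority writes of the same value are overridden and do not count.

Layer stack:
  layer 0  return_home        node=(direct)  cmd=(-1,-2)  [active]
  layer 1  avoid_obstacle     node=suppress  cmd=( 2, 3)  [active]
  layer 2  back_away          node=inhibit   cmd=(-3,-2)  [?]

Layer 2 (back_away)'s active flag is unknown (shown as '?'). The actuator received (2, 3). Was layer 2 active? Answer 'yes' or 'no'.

no

If layer 2 is active=yes:
  actuator would be none
If layer 2 is active=no:
  actuator would be (2, 3)
Observed (2, 3), so layer 2 was idle.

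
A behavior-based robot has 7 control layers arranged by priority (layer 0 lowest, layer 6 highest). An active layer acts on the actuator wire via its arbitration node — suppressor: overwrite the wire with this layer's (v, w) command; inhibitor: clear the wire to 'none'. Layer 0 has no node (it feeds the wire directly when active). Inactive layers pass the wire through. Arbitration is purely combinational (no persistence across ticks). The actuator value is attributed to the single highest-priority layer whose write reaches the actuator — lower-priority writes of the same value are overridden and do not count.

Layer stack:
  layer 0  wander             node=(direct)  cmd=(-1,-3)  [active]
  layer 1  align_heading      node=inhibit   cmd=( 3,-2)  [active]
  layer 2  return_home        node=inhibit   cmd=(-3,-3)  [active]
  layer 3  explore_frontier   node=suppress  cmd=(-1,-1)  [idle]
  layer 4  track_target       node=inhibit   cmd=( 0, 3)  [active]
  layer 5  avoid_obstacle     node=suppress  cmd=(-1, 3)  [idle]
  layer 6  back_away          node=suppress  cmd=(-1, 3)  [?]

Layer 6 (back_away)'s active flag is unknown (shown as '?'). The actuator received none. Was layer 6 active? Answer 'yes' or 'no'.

no

If layer 6 is active=yes:
  actuator would be (-1, 3)
If layer 6 is active=no:
  actuator would be none
Observed none, so layer 6 was idle.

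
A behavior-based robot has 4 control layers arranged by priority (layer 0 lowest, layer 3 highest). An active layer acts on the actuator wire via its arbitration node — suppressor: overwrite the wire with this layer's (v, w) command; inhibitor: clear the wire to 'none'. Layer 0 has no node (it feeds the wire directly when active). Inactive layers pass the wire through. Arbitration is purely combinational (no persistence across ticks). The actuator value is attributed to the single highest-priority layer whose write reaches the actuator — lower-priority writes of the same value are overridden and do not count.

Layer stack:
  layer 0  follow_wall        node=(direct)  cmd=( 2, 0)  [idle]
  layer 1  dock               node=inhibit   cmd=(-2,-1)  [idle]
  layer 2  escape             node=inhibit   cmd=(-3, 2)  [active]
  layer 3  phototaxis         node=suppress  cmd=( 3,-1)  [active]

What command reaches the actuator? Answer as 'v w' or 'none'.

L0 follow_wall: idle → wire = none
L1 dock: idle → wire stays none
L2 escape: active, inhibitor → wire = none
L3 phototaxis: active, suppressor → wire = (3, -1)
actuator = (3, -1)

3 -1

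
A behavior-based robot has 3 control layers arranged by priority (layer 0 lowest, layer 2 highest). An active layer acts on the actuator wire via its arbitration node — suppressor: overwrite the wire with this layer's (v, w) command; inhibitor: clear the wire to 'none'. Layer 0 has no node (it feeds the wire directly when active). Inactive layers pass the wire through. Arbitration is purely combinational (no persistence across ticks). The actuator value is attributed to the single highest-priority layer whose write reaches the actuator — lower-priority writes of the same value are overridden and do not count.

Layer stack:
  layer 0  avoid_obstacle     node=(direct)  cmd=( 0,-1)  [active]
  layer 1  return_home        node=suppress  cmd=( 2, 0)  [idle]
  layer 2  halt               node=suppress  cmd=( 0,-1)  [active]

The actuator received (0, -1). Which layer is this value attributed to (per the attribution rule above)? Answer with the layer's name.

halt

layer 0 (avoid_obstacle) active — direct: (0, -1)
layer 1 (return_home) idle — unchanged: (0, -1)
layer 2 (halt) active — suppresses: (0, -1)
→ actuator (0, -1)
last writer: layer 2 = halt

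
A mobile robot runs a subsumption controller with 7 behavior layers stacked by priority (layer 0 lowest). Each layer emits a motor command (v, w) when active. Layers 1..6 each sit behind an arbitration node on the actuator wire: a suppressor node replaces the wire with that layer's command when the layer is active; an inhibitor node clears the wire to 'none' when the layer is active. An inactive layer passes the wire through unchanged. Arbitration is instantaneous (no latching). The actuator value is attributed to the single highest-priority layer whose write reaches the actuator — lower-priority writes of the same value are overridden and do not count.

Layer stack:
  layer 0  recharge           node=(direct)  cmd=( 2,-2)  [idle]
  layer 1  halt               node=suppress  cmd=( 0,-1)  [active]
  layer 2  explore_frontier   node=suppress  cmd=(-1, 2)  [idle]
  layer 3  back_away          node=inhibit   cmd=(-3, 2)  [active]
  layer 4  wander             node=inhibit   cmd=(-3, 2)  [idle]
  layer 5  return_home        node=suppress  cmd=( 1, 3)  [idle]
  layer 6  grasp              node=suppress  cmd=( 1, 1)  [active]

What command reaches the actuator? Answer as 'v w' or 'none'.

L0 recharge: idle → wire = none
L1 halt: active, suppressor → wire = (0, -1)
L2 explore_frontier: idle → wire stays (0, -1)
L3 back_away: active, inhibitor → wire = none
L4 wander: idle → wire stays none
L5 return_home: idle → wire stays none
L6 grasp: active, suppressor → wire = (1, 1)
actuator = (1, 1)

1 1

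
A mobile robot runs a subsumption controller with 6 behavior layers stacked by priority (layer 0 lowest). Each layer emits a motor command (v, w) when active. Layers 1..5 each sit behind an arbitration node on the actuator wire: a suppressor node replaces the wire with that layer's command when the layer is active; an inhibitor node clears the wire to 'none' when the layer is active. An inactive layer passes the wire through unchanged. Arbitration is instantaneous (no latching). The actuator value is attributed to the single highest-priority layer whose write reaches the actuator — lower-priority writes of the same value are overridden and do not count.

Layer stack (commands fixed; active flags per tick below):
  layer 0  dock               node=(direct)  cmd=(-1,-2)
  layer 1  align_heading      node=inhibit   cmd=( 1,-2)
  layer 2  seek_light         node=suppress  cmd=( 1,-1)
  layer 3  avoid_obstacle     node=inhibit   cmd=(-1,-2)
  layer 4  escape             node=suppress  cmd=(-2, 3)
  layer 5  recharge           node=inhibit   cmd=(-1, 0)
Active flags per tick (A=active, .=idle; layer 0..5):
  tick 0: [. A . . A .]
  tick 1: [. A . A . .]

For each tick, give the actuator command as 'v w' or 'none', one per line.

tick 0:
  L0 dock: idle → wire = none
  L1 align_heading: active, inhibitor → wire = none
  L2 seek_light: idle → wire stays none
  L3 avoid_obstacle: idle → wire stays none
  L4 escape: active, suppressor → wire = (-2, 3)
  L5 recharge: idle → wire stays (-2, 3)
  actuator = (-2, 3)
tick 1:
  L0 dock: idle → wire = none
  L1 align_heading: active, inhibitor → wire = none
  L2 seek_light: idle → wire stays none
  L3 avoid_obstacle: active, inhibitor → wire = none
  L4 escape: idle → wire stays none
  L5 recharge: idle → wire stays none
  actuator = none

-2 3
none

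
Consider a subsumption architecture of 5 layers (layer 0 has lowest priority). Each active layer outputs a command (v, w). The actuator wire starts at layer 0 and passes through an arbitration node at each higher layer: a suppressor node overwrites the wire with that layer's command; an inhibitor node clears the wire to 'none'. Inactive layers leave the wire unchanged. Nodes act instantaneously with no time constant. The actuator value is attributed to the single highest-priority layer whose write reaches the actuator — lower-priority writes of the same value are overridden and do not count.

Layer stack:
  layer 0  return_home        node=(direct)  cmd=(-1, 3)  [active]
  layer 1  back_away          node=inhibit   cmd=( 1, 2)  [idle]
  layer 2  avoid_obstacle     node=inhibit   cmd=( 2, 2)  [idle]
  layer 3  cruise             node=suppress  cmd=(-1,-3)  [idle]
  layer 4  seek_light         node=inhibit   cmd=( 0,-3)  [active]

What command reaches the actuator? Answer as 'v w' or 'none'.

layer 0 (return_home) active — direct: (-1, 3)
layer 1 (back_away) idle — unchanged: (-1, 3)
layer 2 (avoid_obstacle) idle — unchanged: (-1, 3)
layer 3 (cruise) idle — unchanged: (-1, 3)
layer 4 (seek_light) active — inhibits: none
→ actuator none

none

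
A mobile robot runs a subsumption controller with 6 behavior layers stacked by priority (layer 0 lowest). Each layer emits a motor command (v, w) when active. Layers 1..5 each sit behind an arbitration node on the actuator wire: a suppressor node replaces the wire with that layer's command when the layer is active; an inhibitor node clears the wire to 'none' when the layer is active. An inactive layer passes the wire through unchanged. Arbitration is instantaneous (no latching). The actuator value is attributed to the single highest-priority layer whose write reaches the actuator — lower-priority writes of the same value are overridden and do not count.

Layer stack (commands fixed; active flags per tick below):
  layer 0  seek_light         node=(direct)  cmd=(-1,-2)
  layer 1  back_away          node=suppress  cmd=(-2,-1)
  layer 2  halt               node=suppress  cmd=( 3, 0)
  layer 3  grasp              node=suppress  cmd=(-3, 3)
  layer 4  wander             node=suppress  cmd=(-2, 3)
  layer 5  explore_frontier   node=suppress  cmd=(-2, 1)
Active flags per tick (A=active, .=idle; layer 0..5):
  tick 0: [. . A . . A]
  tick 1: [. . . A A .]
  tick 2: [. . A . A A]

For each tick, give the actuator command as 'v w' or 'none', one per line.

-2 1
-2 3
-2 1

tick 0:
  layer 0 (seek_light) idle — none
  layer 1 (back_away) idle — unchanged: none
  layer 2 (halt) active — suppresses: (3, 0)
  layer 3 (grasp) idle — unchanged: (3, 0)
  layer 4 (wander) idle — unchanged: (3, 0)
  layer 5 (explore_frontier) active — suppresses: (-2, 1)
  → actuator (-2, 1)
tick 1:
  layer 0 (seek_light) idle — none
  layer 1 (back_away) idle — unchanged: none
  layer 2 (halt) idle — unchanged: none
  layer 3 (grasp) active — suppresses: (-3, 3)
  layer 4 (wander) active — suppresses: (-2, 3)
  layer 5 (explore_frontier) idle — unchanged: (-2, 3)
  → actuator (-2, 3)
tick 2:
  layer 0 (seek_light) idle — none
  layer 1 (back_away) idle — unchanged: none
  layer 2 (halt) active — suppresses: (3, 0)
  layer 3 (grasp) idle — unchanged: (3, 0)
  layer 4 (wander) active — suppresses: (-2, 3)
  layer 5 (explore_frontier) active — suppresses: (-2, 1)
  → actuator (-2, 1)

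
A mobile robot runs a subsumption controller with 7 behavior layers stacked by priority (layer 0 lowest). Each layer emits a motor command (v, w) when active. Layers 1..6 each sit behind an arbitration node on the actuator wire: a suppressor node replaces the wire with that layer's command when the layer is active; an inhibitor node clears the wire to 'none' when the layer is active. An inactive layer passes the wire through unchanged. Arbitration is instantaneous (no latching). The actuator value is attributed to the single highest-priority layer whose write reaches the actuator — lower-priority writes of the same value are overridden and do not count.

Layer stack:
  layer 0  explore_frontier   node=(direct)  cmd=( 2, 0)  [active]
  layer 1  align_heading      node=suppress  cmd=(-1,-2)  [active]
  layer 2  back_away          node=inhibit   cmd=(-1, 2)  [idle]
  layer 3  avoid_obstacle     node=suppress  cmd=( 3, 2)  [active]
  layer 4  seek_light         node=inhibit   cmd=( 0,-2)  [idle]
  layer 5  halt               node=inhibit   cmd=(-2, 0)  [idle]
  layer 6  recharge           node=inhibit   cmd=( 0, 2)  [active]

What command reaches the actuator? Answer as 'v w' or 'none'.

[0] explore_frontier on; wire := (2, 0)
[1] align_heading on (suppress); wire := (-1, -2)
[2] back_away off; pass (-1, -2)
[3] avoid_obstacle on (suppress); wire := (3, 2)
[4] seek_light off; pass (3, 2)
[5] halt off; pass (3, 2)
[6] recharge on (inhibit); wire := none
output none

none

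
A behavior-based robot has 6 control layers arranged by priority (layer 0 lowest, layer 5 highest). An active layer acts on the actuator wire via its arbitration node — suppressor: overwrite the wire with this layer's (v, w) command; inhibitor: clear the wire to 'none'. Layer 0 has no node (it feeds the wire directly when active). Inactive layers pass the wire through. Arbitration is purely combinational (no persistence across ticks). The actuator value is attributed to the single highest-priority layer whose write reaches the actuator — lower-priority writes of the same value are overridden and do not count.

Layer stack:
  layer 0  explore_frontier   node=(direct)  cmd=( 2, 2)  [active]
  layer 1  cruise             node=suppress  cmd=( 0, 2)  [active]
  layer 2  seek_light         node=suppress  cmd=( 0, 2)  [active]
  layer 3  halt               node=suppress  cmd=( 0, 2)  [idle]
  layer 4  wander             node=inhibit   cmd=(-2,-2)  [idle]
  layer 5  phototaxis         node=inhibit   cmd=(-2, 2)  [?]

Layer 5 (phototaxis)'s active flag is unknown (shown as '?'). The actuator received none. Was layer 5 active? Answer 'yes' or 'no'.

yes

If layer 5 is active=yes:
  actuator would be none
If layer 5 is active=no:
  actuator would be (0, 2)
Observed none, so layer 5 was active.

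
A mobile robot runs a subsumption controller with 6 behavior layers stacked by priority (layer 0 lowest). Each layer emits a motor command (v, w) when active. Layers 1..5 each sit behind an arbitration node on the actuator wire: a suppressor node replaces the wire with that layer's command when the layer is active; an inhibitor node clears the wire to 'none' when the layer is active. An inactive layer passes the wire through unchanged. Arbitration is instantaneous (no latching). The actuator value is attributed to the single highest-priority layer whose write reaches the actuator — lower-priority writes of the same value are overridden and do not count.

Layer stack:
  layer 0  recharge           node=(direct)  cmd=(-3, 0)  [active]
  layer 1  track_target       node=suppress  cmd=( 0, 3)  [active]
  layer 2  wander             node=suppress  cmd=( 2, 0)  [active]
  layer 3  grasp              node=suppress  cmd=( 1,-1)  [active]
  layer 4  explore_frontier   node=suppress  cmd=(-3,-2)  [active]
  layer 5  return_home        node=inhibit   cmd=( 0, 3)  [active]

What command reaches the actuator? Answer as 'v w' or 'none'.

layer 0 (recharge) active — direct: (-3, 0)
layer 1 (track_target) active — suppresses: (0, 3)
layer 2 (wander) active — suppresses: (2, 0)
layer 3 (grasp) active — suppresses: (1, -1)
layer 4 (explore_frontier) active — suppresses: (-3, -2)
layer 5 (return_home) active — inhibits: none
→ actuator none

none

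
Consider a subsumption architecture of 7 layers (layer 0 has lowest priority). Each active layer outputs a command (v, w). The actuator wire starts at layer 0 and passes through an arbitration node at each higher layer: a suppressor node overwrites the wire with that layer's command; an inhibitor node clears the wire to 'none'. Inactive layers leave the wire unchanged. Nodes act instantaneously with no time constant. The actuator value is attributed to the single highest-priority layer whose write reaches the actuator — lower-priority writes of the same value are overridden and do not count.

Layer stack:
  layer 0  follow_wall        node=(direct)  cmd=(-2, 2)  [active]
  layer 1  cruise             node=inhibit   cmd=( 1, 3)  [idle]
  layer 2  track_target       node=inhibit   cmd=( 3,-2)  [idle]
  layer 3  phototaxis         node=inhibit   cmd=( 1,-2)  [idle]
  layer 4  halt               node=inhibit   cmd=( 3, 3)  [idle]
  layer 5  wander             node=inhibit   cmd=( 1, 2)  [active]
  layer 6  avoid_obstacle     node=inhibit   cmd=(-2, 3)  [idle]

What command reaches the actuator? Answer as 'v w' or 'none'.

none

layer 0 (follow_wall) active — direct: (-2, 2)
layer 1 (cruise) idle — unchanged: (-2, 2)
layer 2 (track_target) idle — unchanged: (-2, 2)
layer 3 (phototaxis) idle — unchanged: (-2, 2)
layer 4 (halt) idle — unchanged: (-2, 2)
layer 5 (wander) active — inhibits: none
layer 6 (avoid_obstacle) idle — unchanged: none
→ actuator none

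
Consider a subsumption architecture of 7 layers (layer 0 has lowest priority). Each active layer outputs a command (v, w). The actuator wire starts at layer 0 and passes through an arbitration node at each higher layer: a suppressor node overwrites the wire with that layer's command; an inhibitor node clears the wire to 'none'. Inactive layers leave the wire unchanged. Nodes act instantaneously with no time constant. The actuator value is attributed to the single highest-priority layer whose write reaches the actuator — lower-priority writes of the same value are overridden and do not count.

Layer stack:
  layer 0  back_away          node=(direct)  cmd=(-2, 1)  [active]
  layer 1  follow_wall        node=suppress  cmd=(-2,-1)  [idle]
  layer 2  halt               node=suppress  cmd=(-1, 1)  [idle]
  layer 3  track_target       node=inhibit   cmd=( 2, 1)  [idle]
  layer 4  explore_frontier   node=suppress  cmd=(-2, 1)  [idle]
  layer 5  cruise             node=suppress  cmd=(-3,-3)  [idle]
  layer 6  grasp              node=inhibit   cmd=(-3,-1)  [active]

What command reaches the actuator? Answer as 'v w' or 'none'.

none

[0] back_away on; wire := (-2, 1)
[1] follow_wall off; pass (-2, 1)
[2] halt off; pass (-2, 1)
[3] track_target off; pass (-2, 1)
[4] explore_frontier off; pass (-2, 1)
[5] cruise off; pass (-2, 1)
[6] grasp on (inhibit); wire := none
output none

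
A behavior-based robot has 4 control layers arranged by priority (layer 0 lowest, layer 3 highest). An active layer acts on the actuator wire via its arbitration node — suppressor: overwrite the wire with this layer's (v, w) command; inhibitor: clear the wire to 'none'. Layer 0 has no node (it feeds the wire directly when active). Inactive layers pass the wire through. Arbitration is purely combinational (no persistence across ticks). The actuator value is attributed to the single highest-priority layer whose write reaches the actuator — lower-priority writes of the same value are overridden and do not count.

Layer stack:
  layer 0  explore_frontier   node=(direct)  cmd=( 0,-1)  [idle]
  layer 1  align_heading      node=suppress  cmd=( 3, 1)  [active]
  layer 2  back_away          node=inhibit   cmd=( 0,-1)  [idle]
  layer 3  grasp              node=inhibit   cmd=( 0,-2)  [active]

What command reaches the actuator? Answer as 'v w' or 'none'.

none

L0 explore_frontier: idle → wire = none
L1 align_heading: active, suppressor → wire = (3, 1)
L2 back_away: idle → wire stays (3, 1)
L3 grasp: active, inhibitor → wire = none
actuator = none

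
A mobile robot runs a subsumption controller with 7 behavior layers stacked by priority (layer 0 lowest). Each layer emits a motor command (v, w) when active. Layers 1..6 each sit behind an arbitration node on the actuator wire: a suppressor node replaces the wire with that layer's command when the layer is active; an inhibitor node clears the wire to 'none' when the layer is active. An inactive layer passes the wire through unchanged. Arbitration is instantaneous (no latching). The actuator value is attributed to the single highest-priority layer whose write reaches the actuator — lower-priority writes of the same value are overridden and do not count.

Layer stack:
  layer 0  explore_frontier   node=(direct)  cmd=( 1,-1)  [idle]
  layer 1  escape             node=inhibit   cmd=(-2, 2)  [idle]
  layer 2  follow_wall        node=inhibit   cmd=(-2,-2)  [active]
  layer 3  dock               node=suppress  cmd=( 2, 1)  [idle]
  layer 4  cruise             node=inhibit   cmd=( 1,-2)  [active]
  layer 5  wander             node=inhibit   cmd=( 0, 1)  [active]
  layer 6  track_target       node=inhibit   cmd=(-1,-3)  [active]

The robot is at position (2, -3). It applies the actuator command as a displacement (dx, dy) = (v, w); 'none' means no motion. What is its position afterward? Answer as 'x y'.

[0] explore_frontier off; wire := none
[1] escape off; pass none
[2] follow_wall on (inhibit); wire := none
[3] dock off; pass none
[4] cruise on (inhibit); wire := none
[5] wander on (inhibit); wire := none
[6] track_target on (inhibit); wire := none
output none
position: (2, -3) + none = (2, -3)

2 -3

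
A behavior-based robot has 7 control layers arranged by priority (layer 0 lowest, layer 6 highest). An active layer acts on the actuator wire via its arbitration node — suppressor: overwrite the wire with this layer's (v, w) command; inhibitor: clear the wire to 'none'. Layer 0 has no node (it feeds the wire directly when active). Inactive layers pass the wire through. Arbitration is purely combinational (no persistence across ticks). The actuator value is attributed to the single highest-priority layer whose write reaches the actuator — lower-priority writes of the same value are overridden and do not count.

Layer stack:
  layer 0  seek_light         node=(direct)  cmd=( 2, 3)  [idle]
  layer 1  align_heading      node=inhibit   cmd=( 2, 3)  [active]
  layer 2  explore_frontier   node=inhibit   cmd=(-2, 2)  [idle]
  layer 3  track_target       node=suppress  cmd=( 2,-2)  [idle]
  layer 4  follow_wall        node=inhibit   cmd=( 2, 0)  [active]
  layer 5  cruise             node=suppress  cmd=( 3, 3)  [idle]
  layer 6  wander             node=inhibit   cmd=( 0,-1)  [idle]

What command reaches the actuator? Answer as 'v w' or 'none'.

L0 seek_light: idle → wire = none
L1 align_heading: active, inhibitor → wire = none
L2 explore_frontier: idle → wire stays none
L3 track_target: idle → wire stays none
L4 follow_wall: active, inhibitor → wire = none
L5 cruise: idle → wire stays none
L6 wander: idle → wire stays none
actuator = none

none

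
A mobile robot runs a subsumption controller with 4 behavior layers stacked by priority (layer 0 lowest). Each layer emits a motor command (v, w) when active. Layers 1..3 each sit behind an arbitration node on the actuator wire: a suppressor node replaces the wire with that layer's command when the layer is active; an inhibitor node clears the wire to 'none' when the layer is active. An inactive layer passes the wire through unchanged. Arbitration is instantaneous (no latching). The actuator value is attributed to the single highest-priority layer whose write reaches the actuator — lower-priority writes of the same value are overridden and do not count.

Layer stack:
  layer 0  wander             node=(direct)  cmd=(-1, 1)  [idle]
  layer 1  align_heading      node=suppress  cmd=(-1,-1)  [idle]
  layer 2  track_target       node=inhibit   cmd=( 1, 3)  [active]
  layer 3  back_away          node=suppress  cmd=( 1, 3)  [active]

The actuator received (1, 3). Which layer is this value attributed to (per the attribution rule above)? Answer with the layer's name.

back_away

L0 wander: idle → wire = none
L1 align_heading: idle → wire stays none
L2 track_target: active, inhibitor → wire = none
L3 back_away: active, suppressor → wire = (1, 3)
actuator = (1, 3)
last writer: layer 3 = back_away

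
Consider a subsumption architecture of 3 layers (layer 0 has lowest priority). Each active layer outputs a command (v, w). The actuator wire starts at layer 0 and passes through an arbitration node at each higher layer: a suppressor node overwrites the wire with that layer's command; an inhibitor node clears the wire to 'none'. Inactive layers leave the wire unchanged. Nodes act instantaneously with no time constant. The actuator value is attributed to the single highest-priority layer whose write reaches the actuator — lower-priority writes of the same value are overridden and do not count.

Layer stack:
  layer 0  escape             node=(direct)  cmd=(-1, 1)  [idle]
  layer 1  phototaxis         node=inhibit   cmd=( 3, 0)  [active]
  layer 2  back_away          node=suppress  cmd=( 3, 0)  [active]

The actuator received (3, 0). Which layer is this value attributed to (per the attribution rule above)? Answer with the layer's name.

back_away

layer 0 (escape) idle — none
layer 1 (phototaxis) active — inhibits: none
layer 2 (back_away) active — suppresses: (3, 0)
→ actuator (3, 0)
last writer: layer 2 = back_away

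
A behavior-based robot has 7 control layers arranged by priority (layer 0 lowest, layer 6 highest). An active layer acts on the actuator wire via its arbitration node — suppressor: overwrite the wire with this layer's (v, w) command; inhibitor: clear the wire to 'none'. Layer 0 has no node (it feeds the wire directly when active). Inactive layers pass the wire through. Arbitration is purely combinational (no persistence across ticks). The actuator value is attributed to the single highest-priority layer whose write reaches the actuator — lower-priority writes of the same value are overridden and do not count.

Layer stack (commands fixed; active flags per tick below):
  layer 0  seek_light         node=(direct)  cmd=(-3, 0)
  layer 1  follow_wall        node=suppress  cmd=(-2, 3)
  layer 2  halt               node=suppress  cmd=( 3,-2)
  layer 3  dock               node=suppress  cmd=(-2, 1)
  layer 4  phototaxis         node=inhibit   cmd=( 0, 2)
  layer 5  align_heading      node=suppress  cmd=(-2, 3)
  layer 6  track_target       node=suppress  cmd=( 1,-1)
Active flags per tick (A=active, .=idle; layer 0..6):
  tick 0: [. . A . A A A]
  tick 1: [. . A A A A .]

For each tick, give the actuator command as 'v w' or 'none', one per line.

1 -1
-2 3

tick 0:
  [0] seek_light off; wire := none
  [1] follow_wall off; pass none
  [2] halt on (suppress); wire := (3, -2)
  [3] dock off; pass (3, -2)
  [4] phototaxis on (inhibit); wire := none
  [5] align_heading on (suppress); wire := (-2, 3)
  [6] track_target on (suppress); wire := (1, -1)
  output (1, -1)
tick 1:
  [0] seek_light off; wire := none
  [1] follow_wall off; pass none
  [2] halt on (suppress); wire := (3, -2)
  [3] dock on (suppress); wire := (-2, 1)
  [4] phototaxis on (inhibit); wire := none
  [5] align_heading on (suppress); wire := (-2, 3)
  [6] track_target off; pass (-2, 3)
  output (-2, 3)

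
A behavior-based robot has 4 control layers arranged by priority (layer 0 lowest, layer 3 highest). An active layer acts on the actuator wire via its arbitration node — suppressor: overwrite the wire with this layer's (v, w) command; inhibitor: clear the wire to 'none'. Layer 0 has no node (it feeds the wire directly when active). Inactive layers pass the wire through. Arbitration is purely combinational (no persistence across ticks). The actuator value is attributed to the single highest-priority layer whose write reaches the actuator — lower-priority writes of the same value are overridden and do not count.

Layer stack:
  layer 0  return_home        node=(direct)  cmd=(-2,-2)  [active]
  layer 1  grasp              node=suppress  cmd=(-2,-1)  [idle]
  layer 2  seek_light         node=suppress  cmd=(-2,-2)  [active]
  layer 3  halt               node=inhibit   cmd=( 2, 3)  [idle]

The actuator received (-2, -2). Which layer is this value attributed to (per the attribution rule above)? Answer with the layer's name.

[0] return_home on; wire := (-2, -2)
[1] grasp off; pass (-2, -2)
[2] seek_light on (suppress); wire := (-2, -2)
[3] halt off; pass (-2, -2)
output (-2, -2)
last writer: layer 2 = seek_light

seek_light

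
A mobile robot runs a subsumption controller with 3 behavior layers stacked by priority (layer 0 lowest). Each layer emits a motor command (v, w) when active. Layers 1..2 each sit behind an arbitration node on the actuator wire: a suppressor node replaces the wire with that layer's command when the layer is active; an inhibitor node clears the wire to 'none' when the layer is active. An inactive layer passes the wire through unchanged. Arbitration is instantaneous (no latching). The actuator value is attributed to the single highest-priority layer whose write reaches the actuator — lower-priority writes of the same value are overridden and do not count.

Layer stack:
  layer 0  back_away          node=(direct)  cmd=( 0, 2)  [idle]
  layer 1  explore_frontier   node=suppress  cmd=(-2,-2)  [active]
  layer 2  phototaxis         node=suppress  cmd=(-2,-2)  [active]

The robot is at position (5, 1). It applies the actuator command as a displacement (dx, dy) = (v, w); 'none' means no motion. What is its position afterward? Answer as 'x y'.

layer 0 (back_away) idle — none
layer 1 (explore_frontier) active — suppresses: (-2, -2)
layer 2 (phototaxis) active — suppresses: (-2, -2)
→ actuator (-2, -2)
position: (5, 1) + (-2, -2) = (3, -1)

3 -1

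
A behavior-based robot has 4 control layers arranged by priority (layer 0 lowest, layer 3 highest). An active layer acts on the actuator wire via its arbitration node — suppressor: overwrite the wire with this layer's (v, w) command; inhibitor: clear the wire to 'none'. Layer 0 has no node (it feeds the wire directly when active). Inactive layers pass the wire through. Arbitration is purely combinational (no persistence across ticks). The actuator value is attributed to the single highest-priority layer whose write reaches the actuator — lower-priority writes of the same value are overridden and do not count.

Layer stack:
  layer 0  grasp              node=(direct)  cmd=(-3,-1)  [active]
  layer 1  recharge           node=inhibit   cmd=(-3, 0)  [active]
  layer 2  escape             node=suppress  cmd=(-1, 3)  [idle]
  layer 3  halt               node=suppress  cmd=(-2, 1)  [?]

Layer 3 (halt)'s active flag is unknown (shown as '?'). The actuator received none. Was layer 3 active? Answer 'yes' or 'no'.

no

If layer 3 is active=yes:
  actuator would be (-2, 1)
If layer 3 is active=no:
  actuator would be none
Observed none, so layer 3 was idle.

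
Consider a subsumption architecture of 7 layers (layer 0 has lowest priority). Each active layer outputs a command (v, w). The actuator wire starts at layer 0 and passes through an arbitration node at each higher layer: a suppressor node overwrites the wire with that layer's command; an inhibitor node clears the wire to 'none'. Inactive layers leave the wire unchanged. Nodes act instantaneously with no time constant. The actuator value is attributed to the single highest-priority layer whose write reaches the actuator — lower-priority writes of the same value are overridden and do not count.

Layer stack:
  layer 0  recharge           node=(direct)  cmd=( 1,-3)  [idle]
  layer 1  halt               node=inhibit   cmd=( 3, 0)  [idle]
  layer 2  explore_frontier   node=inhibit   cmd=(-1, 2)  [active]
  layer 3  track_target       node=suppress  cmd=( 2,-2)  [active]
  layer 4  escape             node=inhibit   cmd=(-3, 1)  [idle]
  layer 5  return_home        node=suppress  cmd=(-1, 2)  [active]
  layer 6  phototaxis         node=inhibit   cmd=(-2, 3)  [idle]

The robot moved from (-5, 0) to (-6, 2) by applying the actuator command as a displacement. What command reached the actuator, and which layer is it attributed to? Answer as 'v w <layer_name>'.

-1 2 return_home

displacement = (-6, 2) − (-5, 0) = (-1, 2)
[0] recharge off; wire := none
[1] halt off; pass none
[2] explore_frontier on (inhibit); wire := none
[3] track_target on (suppress); wire := (2, -2)
[4] escape off; pass (2, -2)
[5] return_home on (suppress); wire := (-1, 2)
[6] phototaxis off; pass (-1, 2)
output (-1, 2) — from layer 5 (return_home)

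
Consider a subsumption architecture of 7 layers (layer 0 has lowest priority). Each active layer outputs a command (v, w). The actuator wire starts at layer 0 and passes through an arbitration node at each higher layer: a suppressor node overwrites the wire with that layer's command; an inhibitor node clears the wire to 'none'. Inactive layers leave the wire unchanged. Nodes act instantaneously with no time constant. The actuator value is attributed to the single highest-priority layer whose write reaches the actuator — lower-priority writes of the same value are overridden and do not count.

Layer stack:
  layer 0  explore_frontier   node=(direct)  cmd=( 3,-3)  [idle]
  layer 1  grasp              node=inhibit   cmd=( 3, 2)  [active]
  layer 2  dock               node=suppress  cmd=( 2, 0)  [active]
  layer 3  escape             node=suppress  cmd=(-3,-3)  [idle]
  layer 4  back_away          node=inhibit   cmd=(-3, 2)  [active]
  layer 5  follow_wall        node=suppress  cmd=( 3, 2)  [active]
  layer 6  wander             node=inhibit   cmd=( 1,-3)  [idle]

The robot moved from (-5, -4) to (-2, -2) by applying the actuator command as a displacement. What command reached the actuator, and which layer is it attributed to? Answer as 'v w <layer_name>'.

3 2 follow_wall

displacement = (-2, -2) − (-5, -4) = (3, 2)
L0 explore_frontier: idle → wire = none
L1 grasp: active, inhibitor → wire = none
L2 dock: active, suppressor → wire = (2, 0)
L3 escape: idle → wire stays (2, 0)
L4 back_away: active, inhibitor → wire = none
L5 follow_wall: active, suppressor → wire = (3, 2)
L6 wander: idle → wire stays (3, 2)
actuator = (3, 2) — from layer 5 (follow_wall)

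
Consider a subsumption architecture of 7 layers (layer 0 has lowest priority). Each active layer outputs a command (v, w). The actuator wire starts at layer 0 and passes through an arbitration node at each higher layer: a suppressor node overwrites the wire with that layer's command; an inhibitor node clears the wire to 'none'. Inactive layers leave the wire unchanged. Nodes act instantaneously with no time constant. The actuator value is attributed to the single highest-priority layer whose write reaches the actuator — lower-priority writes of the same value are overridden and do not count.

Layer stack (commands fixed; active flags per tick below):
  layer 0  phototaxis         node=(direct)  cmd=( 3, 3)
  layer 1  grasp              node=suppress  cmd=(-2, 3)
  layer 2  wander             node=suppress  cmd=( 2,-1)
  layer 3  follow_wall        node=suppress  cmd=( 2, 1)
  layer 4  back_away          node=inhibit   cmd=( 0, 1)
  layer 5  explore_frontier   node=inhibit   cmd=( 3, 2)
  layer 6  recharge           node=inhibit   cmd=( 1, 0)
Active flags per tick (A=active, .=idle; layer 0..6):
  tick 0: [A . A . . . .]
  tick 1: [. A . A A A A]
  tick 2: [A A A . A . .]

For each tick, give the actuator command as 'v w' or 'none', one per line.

tick 0:
  layer 0 (phototaxis) active — direct: (3, 3)
  layer 1 (grasp) idle — unchanged: (3, 3)
  layer 2 (wander) active — suppresses: (2, -1)
  layer 3 (follow_wall) idle — unchanged: (2, -1)
  layer 4 (back_away) idle — unchanged: (2, -1)
  layer 5 (explore_frontier) idle — unchanged: (2, -1)
  layer 6 (recharge) idle — unchanged: (2, -1)
  → actuator (2, -1)
tick 1:
  layer 0 (phototaxis) idle — none
  layer 1 (grasp) active — suppresses: (-2, 3)
  layer 2 (wander) idle — unchanged: (-2, 3)
  layer 3 (follow_wall) active — suppresses: (2, 1)
  layer 4 (back_away) active — inhibits: none
  layer 5 (explore_frontier) active — inhibits: none
  layer 6 (recharge) active — inhibits: none
  → actuator none
tick 2:
  layer 0 (phototaxis) active — direct: (3, 3)
  layer 1 (grasp) active — suppresses: (-2, 3)
  layer 2 (wander) active — suppresses: (2, -1)
  layer 3 (follow_wall) idle — unchanged: (2, -1)
  layer 4 (back_away) active — inhibits: none
  layer 5 (explore_frontier) idle — unchanged: none
  layer 6 (recharge) idle — unchanged: none
  → actuator none

2 -1
none
none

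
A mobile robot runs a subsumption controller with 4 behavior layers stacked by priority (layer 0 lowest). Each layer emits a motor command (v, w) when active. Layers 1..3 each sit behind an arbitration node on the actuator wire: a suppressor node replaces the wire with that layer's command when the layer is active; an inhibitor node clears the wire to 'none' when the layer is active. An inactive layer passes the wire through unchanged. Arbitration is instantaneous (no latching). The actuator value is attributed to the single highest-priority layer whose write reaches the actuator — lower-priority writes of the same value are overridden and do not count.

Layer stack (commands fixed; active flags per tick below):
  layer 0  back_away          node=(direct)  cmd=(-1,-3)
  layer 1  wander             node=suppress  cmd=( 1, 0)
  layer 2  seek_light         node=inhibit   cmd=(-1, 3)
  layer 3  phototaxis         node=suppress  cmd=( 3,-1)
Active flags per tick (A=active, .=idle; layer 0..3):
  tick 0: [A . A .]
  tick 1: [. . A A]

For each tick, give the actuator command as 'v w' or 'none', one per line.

tick 0:
  L0 back_away: active, feeds wire = (-1, -3)
  L1 wander: idle → wire stays (-1, -3)
  L2 seek_light: active, inhibitor → wire = none
  L3 phototaxis: idle → wire stays none
  actuator = none
tick 1:
  L0 back_away: idle → wire = none
  L1 wander: idle → wire stays none
  L2 seek_light: active, inhibitor → wire = none
  L3 phototaxis: active, suppressor → wire = (3, -1)
  actuator = (3, -1)

none
3 -1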